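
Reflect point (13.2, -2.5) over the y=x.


Reflection over y=x: (x,y) -> (y,x)
(13.2, -2.5) -> (-2.5, 13.2)

(-2.5, 13.2)


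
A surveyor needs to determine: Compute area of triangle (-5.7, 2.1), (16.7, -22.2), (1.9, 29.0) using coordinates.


Area = |x_A(y_B-y_C) + x_B(y_C-y_A) + x_C(y_A-y_B)|/2
= |291.84 + 449.23 + 46.17|/2
= 787.24/2 = 393.62

393.62


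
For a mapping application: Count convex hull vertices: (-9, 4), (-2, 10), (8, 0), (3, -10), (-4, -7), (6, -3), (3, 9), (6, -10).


Convex hull vertices (CCW): (-9, 4), (-4, -7), (3, -10), (6, -10), (8, 0), (3, 9), (-2, 10)
Count = 7

7


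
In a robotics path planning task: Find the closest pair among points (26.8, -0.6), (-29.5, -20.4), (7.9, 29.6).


d(P0,P1) = 59.6802, d(P0,P2) = 35.6265, d(P1,P2) = 62.4401
Closest: P0 and P2

Closest pair: (26.8, -0.6) and (7.9, 29.6), distance = 35.6265


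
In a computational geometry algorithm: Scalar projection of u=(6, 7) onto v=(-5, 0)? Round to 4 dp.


u.v = -30, |v| = sqrt(25) = 5
Scalar projection = u.v / |v| = -30 / sqrt(25) = -6

-6


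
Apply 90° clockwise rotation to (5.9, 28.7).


90° CW: (x,y) -> (y, -x)
(5.9,28.7) -> (28.7, -5.9)

(28.7, -5.9)


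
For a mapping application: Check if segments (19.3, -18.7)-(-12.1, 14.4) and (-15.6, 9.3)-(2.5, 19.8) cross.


Cross products: d1=-873.25, d2=55.56, d3=275.99, d4=-652.82
d1*d2 < 0 and d3*d4 < 0? yes

Yes, they intersect


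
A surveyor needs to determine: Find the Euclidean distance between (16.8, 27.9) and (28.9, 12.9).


dx=12.1, dy=-15
d^2 = 12.1^2 + (-15)^2 = 371.41
d = sqrt(371.41) = 19.272

19.272


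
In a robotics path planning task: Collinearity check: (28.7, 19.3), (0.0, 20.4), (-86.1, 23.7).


Cross product: (0-28.7)*(23.7-19.3) - (20.4-19.3)*((-86.1)-28.7)
= 0

Yes, collinear


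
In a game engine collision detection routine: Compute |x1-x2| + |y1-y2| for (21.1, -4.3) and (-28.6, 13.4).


|21.1-(-28.6)| + |(-4.3)-13.4| = 49.7 + 17.7 = 67.4

67.4


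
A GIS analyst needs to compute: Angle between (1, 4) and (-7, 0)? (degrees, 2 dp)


u.v = -7, |u| = sqrt(17) = 4.1231, |v| = sqrt(49) = 7
cos(theta) = u.v/(|u||v|) = -7/sqrt(833) = -0.242536
theta = acos(-0.242536) = 104.04 degrees

104.04 degrees


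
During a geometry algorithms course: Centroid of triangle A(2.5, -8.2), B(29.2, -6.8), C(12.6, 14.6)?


Centroid = ((x_A+x_B+x_C)/3, (y_A+y_B+y_C)/3)
= ((2.5+29.2+12.6)/3, ((-8.2)+(-6.8)+14.6)/3)
= (14.7667, -0.1333)

(14.7667, -0.1333)


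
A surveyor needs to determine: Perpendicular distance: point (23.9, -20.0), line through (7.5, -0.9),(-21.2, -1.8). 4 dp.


|cross product| = 562.93
|line direction| = sqrt(824.5) = 28.7141
Distance = 562.93/sqrt(824.5) = 19.6046

19.6046


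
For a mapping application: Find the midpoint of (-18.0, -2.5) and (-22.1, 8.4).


M = (((-18)+(-22.1))/2, ((-2.5)+8.4)/2)
= (-20.05, 2.95)

(-20.05, 2.95)


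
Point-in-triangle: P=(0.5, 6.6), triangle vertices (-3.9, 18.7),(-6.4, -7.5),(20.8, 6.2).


Cross products: AB x AP = 145.53, BC x BP = 288.99, CA x CP = 243.87
All same sign? yes

Yes, inside


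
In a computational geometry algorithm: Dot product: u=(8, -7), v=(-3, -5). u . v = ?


u . v = u_x*v_x + u_y*v_y = 8*(-3) + (-7)*(-5)
= (-24) + 35 = 11

11


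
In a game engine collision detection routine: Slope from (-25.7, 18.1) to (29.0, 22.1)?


slope = (y2-y1)/(x2-x1) = (22.1-18.1)/(29-(-25.7)) = 4/54.7 = 0.0731

0.0731


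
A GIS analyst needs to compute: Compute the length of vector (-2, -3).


|u| = sqrt((-2)^2 + (-3)^2) = sqrt(13) = 3.6056

3.6056


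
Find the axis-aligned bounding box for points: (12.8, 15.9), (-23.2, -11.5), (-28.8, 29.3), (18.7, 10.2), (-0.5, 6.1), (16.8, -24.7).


x range: [-28.8, 18.7]
y range: [-24.7, 29.3]
Bounding box: (-28.8,-24.7) to (18.7,29.3)

(-28.8,-24.7) to (18.7,29.3)


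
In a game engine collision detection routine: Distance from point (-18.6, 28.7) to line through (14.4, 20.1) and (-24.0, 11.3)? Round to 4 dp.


|cross product| = 620.64
|line direction| = sqrt(1552) = 39.3954
Distance = 620.64/sqrt(1552) = 15.7541

15.7541


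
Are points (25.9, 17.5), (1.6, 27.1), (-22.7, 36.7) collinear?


Cross product: (1.6-25.9)*(36.7-17.5) - (27.1-17.5)*((-22.7)-25.9)
= 0

Yes, collinear


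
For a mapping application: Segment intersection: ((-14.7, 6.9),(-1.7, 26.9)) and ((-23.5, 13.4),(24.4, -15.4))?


Cross products: d1=-57.91, d2=1274.49, d3=260.5, d4=-1071.9
d1*d2 < 0 and d3*d4 < 0? yes

Yes, they intersect


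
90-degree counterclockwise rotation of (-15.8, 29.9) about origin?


90° CCW: (x,y) -> (-y, x)
(-15.8,29.9) -> (-29.9, -15.8)

(-29.9, -15.8)


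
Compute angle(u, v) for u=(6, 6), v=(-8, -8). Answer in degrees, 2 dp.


u.v = -96, |u| = sqrt(72) = 8.4853, |v| = sqrt(128) = 11.3137
cos(theta) = u.v/(|u||v|) = -96/sqrt(9216) = -1
theta = acos(-1) = 180 degrees

180 degrees


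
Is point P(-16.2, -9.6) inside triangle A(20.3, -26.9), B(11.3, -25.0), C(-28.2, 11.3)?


Cross products: AB x AP = -86.35, BC x BP = 389.95, CA x CP = -555.25
All same sign? no

No, outside


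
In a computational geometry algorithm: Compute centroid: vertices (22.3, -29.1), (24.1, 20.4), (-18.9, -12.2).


Centroid = ((x_A+x_B+x_C)/3, (y_A+y_B+y_C)/3)
= ((22.3+24.1+(-18.9))/3, ((-29.1)+20.4+(-12.2))/3)
= (9.1667, -6.9667)

(9.1667, -6.9667)


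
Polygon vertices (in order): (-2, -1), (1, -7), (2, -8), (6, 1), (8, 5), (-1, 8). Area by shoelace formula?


Shoelace sum: ((-2)*(-7) - 1*(-1)) + (1*(-8) - 2*(-7)) + (2*1 - 6*(-8)) + (6*5 - 8*1) + (8*8 - (-1)*5) + ((-1)*(-1) - (-2)*8)
= 179
Area = |179|/2 = 89.5

89.5


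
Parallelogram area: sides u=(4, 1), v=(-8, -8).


|u x v| = |4*(-8) - 1*(-8)|
= |(-32) - (-8)| = 24

24


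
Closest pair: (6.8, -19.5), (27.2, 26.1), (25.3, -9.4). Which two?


d(P0,P1) = 49.9552, d(P0,P2) = 21.0775, d(P1,P2) = 35.5508
Closest: P0 and P2

Closest pair: (6.8, -19.5) and (25.3, -9.4), distance = 21.0775


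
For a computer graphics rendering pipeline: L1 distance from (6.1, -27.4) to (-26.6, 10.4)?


|6.1-(-26.6)| + |(-27.4)-10.4| = 32.7 + 37.8 = 70.5

70.5


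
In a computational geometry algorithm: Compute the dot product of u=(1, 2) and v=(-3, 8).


u . v = u_x*v_x + u_y*v_y = 1*(-3) + 2*8
= (-3) + 16 = 13

13


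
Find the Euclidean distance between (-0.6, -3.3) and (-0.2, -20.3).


dx=0.4, dy=-17
d^2 = 0.4^2 + (-17)^2 = 289.16
d = sqrt(289.16) = 17.0047

17.0047


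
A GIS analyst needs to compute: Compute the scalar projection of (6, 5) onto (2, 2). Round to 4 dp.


u.v = 22, |v| = sqrt(8) = 2.8284
Scalar projection = u.v / |v| = 22 / sqrt(8) = 7.7782

7.7782


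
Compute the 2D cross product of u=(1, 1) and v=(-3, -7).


u x v = u_x*v_y - u_y*v_x = 1*(-7) - 1*(-3)
= (-7) - (-3) = -4

-4


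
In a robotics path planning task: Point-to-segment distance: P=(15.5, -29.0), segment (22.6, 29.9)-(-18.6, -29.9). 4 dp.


Project P onto AB: t = 0.7234 (clamped to [0,1])
Closest point on segment: (-7.2033, -13.3582)
Distance: 27.57

27.57


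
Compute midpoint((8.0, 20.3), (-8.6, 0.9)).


M = ((8+(-8.6))/2, (20.3+0.9)/2)
= (-0.3, 10.6)

(-0.3, 10.6)


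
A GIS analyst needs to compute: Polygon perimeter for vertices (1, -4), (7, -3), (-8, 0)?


Sides: (1, -4)->(7, -3): sqrt(37) = 6.082763, (7, -3)->(-8, 0): sqrt(234) = 15.297059, (-8, 0)->(1, -4): sqrt(97) = 9.848858
Sum = 31.22868
Perimeter = 31.2287

31.2287


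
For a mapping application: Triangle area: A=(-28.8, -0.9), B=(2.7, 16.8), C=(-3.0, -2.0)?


Area = |x_A(y_B-y_C) + x_B(y_C-y_A) + x_C(y_A-y_B)|/2
= |(-541.44) + (-2.97) + 53.1|/2
= 491.31/2 = 245.655

245.655


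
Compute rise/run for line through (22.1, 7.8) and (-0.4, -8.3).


slope = (y2-y1)/(x2-x1) = ((-8.3)-7.8)/((-0.4)-22.1) = (-16.1)/(-22.5) = 0.7156

0.7156


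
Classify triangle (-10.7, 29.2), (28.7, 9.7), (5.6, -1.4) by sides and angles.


Side lengths squared: AB^2=1932.61, BC^2=656.82, CA^2=1202.05
Sorted: [656.82, 1202.05, 1932.61]
By sides: Scalene, By angles: Obtuse

Scalene, Obtuse


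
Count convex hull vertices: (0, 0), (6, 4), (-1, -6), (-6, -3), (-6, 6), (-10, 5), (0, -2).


Convex hull vertices (CCW): (-10, 5), (-6, -3), (-1, -6), (6, 4), (-6, 6)
Count = 5

5


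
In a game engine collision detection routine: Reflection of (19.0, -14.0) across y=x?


Reflection over y=x: (x,y) -> (y,x)
(19, -14) -> (-14, 19)

(-14, 19)


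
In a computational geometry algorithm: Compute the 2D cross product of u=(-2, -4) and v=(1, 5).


u x v = u_x*v_y - u_y*v_x = (-2)*5 - (-4)*1
= (-10) - (-4) = -6

-6


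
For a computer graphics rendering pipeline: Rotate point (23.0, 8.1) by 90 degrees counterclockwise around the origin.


90° CCW: (x,y) -> (-y, x)
(23,8.1) -> (-8.1, 23)

(-8.1, 23)


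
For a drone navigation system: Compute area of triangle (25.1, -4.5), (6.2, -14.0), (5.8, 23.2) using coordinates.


Area = |x_A(y_B-y_C) + x_B(y_C-y_A) + x_C(y_A-y_B)|/2
= |(-933.72) + 171.74 + 55.1|/2
= 706.88/2 = 353.44

353.44


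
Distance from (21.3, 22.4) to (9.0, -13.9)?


dx=-12.3, dy=-36.3
d^2 = (-12.3)^2 + (-36.3)^2 = 1468.98
d = sqrt(1468.98) = 38.3273

38.3273


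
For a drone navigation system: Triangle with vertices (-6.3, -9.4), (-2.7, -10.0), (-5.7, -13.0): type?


Side lengths squared: AB^2=13.32, BC^2=18, CA^2=13.32
Sorted: [13.32, 13.32, 18]
By sides: Isosceles, By angles: Acute

Isosceles, Acute


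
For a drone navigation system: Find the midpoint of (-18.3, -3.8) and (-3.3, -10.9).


M = (((-18.3)+(-3.3))/2, ((-3.8)+(-10.9))/2)
= (-10.8, -7.35)

(-10.8, -7.35)


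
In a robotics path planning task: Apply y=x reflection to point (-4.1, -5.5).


Reflection over y=x: (x,y) -> (y,x)
(-4.1, -5.5) -> (-5.5, -4.1)

(-5.5, -4.1)


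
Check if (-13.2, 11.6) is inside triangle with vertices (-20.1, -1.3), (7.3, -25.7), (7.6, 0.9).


Cross products: AB x AP = 521.82, BC x BP = 556.49, CA x CP = -342.15
All same sign? no

No, outside


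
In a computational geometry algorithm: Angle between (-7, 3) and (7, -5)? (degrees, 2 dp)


u.v = -64, |u| = sqrt(58) = 7.6158, |v| = sqrt(74) = 8.6023
cos(theta) = u.v/(|u||v|) = -64/sqrt(4292) = -0.9769
theta = acos(-0.9769) = 167.66 degrees

167.66 degrees


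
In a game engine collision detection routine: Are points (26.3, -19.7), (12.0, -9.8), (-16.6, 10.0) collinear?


Cross product: (12-26.3)*(10-(-19.7)) - ((-9.8)-(-19.7))*((-16.6)-26.3)
= 0

Yes, collinear


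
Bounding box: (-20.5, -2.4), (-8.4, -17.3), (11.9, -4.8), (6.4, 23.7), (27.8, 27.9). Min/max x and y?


x range: [-20.5, 27.8]
y range: [-17.3, 27.9]
Bounding box: (-20.5,-17.3) to (27.8,27.9)

(-20.5,-17.3) to (27.8,27.9)


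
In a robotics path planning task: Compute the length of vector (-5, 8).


|u| = sqrt((-5)^2 + 8^2) = sqrt(89) = 9.434

9.434


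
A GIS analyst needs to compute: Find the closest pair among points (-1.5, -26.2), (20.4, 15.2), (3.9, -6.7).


d(P0,P1) = 46.8356, d(P0,P2) = 20.2339, d(P1,P2) = 27.4201
Closest: P0 and P2

Closest pair: (-1.5, -26.2) and (3.9, -6.7), distance = 20.2339


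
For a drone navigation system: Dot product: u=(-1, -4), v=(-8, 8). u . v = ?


u . v = u_x*v_x + u_y*v_y = (-1)*(-8) + (-4)*8
= 8 + (-32) = -24

-24


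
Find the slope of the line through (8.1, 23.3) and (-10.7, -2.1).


slope = (y2-y1)/(x2-x1) = ((-2.1)-23.3)/((-10.7)-8.1) = (-25.4)/(-18.8) = 1.3511

1.3511


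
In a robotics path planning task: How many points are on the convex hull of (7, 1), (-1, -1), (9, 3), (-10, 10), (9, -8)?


Convex hull vertices (CCW): (-10, 10), (-1, -1), (9, -8), (9, 3)
Count = 4

4


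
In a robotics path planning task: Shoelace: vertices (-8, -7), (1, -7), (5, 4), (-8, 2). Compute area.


Shoelace sum: ((-8)*(-7) - 1*(-7)) + (1*4 - 5*(-7)) + (5*2 - (-8)*4) + ((-8)*(-7) - (-8)*2)
= 216
Area = |216|/2 = 108

108


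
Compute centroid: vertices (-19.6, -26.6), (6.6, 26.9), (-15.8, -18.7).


Centroid = ((x_A+x_B+x_C)/3, (y_A+y_B+y_C)/3)
= (((-19.6)+6.6+(-15.8))/3, ((-26.6)+26.9+(-18.7))/3)
= (-9.6, -6.1333)

(-9.6, -6.1333)


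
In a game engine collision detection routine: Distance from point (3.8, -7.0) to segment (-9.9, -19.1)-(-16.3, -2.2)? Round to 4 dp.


Project P onto AB: t = 0.3577 (clamped to [0,1])
Closest point on segment: (-12.1892, -13.0551)
Distance: 17.0973

17.0973


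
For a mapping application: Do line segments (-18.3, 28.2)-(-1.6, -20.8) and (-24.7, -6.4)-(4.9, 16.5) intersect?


Cross products: d1=877.6, d2=-955.23, d3=-891.42, d4=941.41
d1*d2 < 0 and d3*d4 < 0? yes

Yes, they intersect


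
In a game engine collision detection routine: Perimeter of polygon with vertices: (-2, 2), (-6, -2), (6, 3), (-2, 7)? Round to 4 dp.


Sides: (-2, 2)->(-6, -2): sqrt(32) = 5.656854, (-6, -2)->(6, 3): sqrt(169) = 13, (6, 3)->(-2, 7): sqrt(80) = 8.944272, (-2, 7)->(-2, 2): sqrt(25) = 5
Sum = 32.601126
Perimeter = 32.6011

32.6011


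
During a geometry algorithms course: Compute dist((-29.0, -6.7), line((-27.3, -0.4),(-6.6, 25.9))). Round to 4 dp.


|cross product| = 85.7
|line direction| = sqrt(1120.18) = 33.4691
Distance = 85.7/sqrt(1120.18) = 2.5606

2.5606


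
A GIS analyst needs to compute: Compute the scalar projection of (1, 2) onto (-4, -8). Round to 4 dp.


u.v = -20, |v| = sqrt(80) = 8.9443
Scalar projection = u.v / |v| = -20 / sqrt(80) = -2.2361

-2.2361


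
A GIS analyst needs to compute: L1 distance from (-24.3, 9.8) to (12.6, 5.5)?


|(-24.3)-12.6| + |9.8-5.5| = 36.9 + 4.3 = 41.2

41.2


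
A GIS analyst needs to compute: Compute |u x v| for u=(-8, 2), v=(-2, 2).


|u x v| = |(-8)*2 - 2*(-2)|
= |(-16) - (-4)| = 12

12


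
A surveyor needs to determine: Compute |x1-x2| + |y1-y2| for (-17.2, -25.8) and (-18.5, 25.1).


|(-17.2)-(-18.5)| + |(-25.8)-25.1| = 1.3 + 50.9 = 52.2

52.2


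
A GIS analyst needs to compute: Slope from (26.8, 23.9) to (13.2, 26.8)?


slope = (y2-y1)/(x2-x1) = (26.8-23.9)/(13.2-26.8) = 2.9/(-13.6) = -0.2132

-0.2132


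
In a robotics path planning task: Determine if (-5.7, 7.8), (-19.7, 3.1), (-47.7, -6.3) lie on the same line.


Cross product: ((-19.7)-(-5.7))*((-6.3)-7.8) - (3.1-7.8)*((-47.7)-(-5.7))
= 0

Yes, collinear


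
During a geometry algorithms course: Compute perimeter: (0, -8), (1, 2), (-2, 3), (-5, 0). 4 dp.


Sides: (0, -8)->(1, 2): sqrt(101) = 10.049876, (1, 2)->(-2, 3): sqrt(10) = 3.162278, (-2, 3)->(-5, 0): sqrt(18) = 4.242641, (-5, 0)->(0, -8): sqrt(89) = 9.433981
Sum = 26.888776
Perimeter = 26.8888

26.8888


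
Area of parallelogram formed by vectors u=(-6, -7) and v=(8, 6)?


|u x v| = |(-6)*6 - (-7)*8|
= |(-36) - (-56)| = 20

20


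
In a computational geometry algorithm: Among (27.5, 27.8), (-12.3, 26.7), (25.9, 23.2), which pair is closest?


d(P0,P1) = 39.8152, d(P0,P2) = 4.8703, d(P1,P2) = 38.36
Closest: P0 and P2

Closest pair: (27.5, 27.8) and (25.9, 23.2), distance = 4.8703


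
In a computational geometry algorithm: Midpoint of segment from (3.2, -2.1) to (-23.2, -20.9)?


M = ((3.2+(-23.2))/2, ((-2.1)+(-20.9))/2)
= (-10, -11.5)

(-10, -11.5)


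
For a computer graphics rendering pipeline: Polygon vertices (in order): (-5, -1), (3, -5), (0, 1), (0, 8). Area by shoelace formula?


Shoelace sum: ((-5)*(-5) - 3*(-1)) + (3*1 - 0*(-5)) + (0*8 - 0*1) + (0*(-1) - (-5)*8)
= 71
Area = |71|/2 = 35.5

35.5


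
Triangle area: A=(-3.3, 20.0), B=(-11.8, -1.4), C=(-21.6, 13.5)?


Area = |x_A(y_B-y_C) + x_B(y_C-y_A) + x_C(y_A-y_B)|/2
= |49.17 + 76.7 + (-462.24)|/2
= 336.37/2 = 168.185

168.185


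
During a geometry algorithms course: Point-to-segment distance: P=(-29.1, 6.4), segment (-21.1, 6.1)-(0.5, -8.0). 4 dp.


Project P onto AB: t = 0 (clamped to [0,1])
Closest point on segment: (-21.1, 6.1)
Distance: 8.0056

8.0056


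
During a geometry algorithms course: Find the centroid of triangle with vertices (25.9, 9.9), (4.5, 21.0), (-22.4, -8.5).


Centroid = ((x_A+x_B+x_C)/3, (y_A+y_B+y_C)/3)
= ((25.9+4.5+(-22.4))/3, (9.9+21+(-8.5))/3)
= (2.6667, 7.4667)

(2.6667, 7.4667)


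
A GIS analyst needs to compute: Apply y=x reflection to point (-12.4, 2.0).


Reflection over y=x: (x,y) -> (y,x)
(-12.4, 2) -> (2, -12.4)

(2, -12.4)


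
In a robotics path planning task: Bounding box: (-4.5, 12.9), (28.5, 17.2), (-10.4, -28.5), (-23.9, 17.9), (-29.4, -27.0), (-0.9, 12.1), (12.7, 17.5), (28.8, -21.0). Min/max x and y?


x range: [-29.4, 28.8]
y range: [-28.5, 17.9]
Bounding box: (-29.4,-28.5) to (28.8,17.9)

(-29.4,-28.5) to (28.8,17.9)


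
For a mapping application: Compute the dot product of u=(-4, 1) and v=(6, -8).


u . v = u_x*v_x + u_y*v_y = (-4)*6 + 1*(-8)
= (-24) + (-8) = -32

-32


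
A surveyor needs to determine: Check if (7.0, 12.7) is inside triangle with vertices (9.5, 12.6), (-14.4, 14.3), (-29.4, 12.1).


Cross products: AB x AP = 1.86, BC x BP = 71.08, CA x CP = 5.14
All same sign? yes

Yes, inside


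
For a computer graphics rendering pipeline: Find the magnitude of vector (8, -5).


|u| = sqrt(8^2 + (-5)^2) = sqrt(89) = 9.434

9.434


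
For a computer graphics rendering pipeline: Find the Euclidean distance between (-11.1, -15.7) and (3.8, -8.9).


dx=14.9, dy=6.8
d^2 = 14.9^2 + 6.8^2 = 268.25
d = sqrt(268.25) = 16.3783

16.3783


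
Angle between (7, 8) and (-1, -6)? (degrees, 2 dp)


u.v = -55, |u| = sqrt(113) = 10.6301, |v| = sqrt(37) = 6.0828
cos(theta) = u.v/(|u||v|) = -55/sqrt(4181) = -0.850595
theta = acos(-0.850595) = 148.28 degrees

148.28 degrees


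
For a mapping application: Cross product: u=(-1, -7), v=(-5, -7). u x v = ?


u x v = u_x*v_y - u_y*v_x = (-1)*(-7) - (-7)*(-5)
= 7 - 35 = -28

-28


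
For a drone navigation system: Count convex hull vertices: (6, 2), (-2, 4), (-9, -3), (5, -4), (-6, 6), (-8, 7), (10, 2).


Convex hull vertices (CCW): (-9, -3), (5, -4), (10, 2), (-8, 7)
Count = 4

4


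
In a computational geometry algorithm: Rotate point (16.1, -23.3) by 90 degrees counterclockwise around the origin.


90° CCW: (x,y) -> (-y, x)
(16.1,-23.3) -> (23.3, 16.1)

(23.3, 16.1)


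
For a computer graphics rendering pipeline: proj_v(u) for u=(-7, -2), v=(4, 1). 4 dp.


u.v = -30, |v| = sqrt(17) = 4.1231
Scalar projection = u.v / |v| = -30 / sqrt(17) = -7.2761

-7.2761


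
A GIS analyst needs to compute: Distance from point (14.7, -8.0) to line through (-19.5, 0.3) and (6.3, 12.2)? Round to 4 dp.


|cross product| = 621.12
|line direction| = sqrt(807.25) = 28.4121
Distance = 621.12/sqrt(807.25) = 21.8611

21.8611


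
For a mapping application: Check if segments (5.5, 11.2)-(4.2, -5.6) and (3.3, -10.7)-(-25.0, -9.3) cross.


Cross products: d1=-622.85, d2=-145.59, d3=-8.49, d4=-485.75
d1*d2 < 0 and d3*d4 < 0? no

No, they don't intersect


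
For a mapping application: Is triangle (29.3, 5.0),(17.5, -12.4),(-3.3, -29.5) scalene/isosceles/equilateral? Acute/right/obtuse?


Side lengths squared: AB^2=442, BC^2=725.05, CA^2=2253.01
Sorted: [442, 725.05, 2253.01]
By sides: Scalene, By angles: Obtuse

Scalene, Obtuse


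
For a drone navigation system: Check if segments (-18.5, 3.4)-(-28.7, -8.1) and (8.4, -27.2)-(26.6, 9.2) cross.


Cross products: d1=1536.08, d2=1698.06, d3=621.47, d4=459.49
d1*d2 < 0 and d3*d4 < 0? no

No, they don't intersect


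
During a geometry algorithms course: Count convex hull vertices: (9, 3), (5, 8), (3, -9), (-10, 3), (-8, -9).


Convex hull vertices (CCW): (-10, 3), (-8, -9), (3, -9), (9, 3), (5, 8)
Count = 5

5


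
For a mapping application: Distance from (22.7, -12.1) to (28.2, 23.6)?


dx=5.5, dy=35.7
d^2 = 5.5^2 + 35.7^2 = 1304.74
d = sqrt(1304.74) = 36.1212

36.1212


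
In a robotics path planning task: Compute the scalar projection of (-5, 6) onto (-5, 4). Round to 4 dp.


u.v = 49, |v| = sqrt(41) = 6.4031
Scalar projection = u.v / |v| = 49 / sqrt(41) = 7.6525

7.6525


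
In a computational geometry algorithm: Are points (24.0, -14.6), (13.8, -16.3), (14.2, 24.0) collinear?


Cross product: (13.8-24)*(24-(-14.6)) - ((-16.3)-(-14.6))*(14.2-24)
= -410.38

No, not collinear


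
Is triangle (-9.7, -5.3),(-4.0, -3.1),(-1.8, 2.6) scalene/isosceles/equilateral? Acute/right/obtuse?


Side lengths squared: AB^2=37.33, BC^2=37.33, CA^2=124.82
Sorted: [37.33, 37.33, 124.82]
By sides: Isosceles, By angles: Obtuse

Isosceles, Obtuse


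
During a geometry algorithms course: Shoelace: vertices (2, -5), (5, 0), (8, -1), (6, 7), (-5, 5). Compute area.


Shoelace sum: (2*0 - 5*(-5)) + (5*(-1) - 8*0) + (8*7 - 6*(-1)) + (6*5 - (-5)*7) + ((-5)*(-5) - 2*5)
= 162
Area = |162|/2 = 81

81


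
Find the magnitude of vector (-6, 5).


|u| = sqrt((-6)^2 + 5^2) = sqrt(61) = 7.8102

7.8102


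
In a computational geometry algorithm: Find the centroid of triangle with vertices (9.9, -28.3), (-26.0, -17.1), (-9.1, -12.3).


Centroid = ((x_A+x_B+x_C)/3, (y_A+y_B+y_C)/3)
= ((9.9+(-26)+(-9.1))/3, ((-28.3)+(-17.1)+(-12.3))/3)
= (-8.4, -19.2333)

(-8.4, -19.2333)


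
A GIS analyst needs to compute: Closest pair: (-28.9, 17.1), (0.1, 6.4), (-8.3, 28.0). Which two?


d(P0,P1) = 30.911, d(P0,P2) = 23.306, d(P1,P2) = 23.1758
Closest: P1 and P2

Closest pair: (0.1, 6.4) and (-8.3, 28.0), distance = 23.1758


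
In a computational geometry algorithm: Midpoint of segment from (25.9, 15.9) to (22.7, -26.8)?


M = ((25.9+22.7)/2, (15.9+(-26.8))/2)
= (24.3, -5.45)

(24.3, -5.45)


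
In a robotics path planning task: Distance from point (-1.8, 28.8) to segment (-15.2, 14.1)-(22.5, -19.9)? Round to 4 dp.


Project P onto AB: t = 0.0021 (clamped to [0,1])
Closest point on segment: (-15.1213, 14.029)
Distance: 19.8907

19.8907


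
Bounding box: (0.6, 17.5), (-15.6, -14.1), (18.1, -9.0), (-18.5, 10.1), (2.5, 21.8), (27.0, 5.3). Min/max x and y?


x range: [-18.5, 27]
y range: [-14.1, 21.8]
Bounding box: (-18.5,-14.1) to (27,21.8)

(-18.5,-14.1) to (27,21.8)


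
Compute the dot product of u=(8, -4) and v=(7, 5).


u . v = u_x*v_x + u_y*v_y = 8*7 + (-4)*5
= 56 + (-20) = 36

36


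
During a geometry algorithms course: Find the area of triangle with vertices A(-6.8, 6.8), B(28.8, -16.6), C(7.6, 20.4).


Area = |x_A(y_B-y_C) + x_B(y_C-y_A) + x_C(y_A-y_B)|/2
= |251.6 + 391.68 + 177.84|/2
= 821.12/2 = 410.56

410.56


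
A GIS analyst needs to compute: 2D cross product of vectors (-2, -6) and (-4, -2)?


u x v = u_x*v_y - u_y*v_x = (-2)*(-2) - (-6)*(-4)
= 4 - 24 = -20

-20


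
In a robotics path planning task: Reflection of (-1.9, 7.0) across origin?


Reflection over origin: (x,y) -> (-x,-y)
(-1.9, 7) -> (1.9, -7)

(1.9, -7)


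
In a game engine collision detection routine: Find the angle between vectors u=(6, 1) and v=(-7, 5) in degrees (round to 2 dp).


u.v = -37, |u| = sqrt(37) = 6.0828, |v| = sqrt(74) = 8.6023
cos(theta) = u.v/(|u||v|) = -37/sqrt(2738) = -0.707107
theta = acos(-0.707107) = 135 degrees

135 degrees


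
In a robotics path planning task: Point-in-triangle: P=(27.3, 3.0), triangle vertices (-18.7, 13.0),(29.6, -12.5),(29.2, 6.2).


Cross products: AB x AP = 690, BC x BP = 36.81, CA x CP = 166.2
All same sign? yes

Yes, inside


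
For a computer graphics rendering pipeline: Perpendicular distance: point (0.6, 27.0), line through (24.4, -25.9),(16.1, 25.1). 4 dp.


|cross product| = 774.73
|line direction| = sqrt(2669.89) = 51.671
Distance = 774.73/sqrt(2669.89) = 14.9935

14.9935


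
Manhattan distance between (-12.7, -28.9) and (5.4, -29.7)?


|(-12.7)-5.4| + |(-28.9)-(-29.7)| = 18.1 + 0.8 = 18.9

18.9


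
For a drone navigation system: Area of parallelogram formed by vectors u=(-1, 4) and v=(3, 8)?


|u x v| = |(-1)*8 - 4*3|
= |(-8) - 12| = 20

20


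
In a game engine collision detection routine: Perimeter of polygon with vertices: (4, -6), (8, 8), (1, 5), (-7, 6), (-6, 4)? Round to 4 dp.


Sides: (4, -6)->(8, 8): sqrt(212) = 14.56022, (8, 8)->(1, 5): sqrt(58) = 7.615773, (1, 5)->(-7, 6): sqrt(65) = 8.062258, (-7, 6)->(-6, 4): sqrt(5) = 2.236068, (-6, 4)->(4, -6): sqrt(200) = 14.142136
Sum = 46.616455
Perimeter = 46.6165

46.6165


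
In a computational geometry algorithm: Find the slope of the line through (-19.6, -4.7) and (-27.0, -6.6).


slope = (y2-y1)/(x2-x1) = ((-6.6)-(-4.7))/((-27)-(-19.6)) = (-1.9)/(-7.4) = 0.2568

0.2568


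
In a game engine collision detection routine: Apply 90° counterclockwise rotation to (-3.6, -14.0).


90° CCW: (x,y) -> (-y, x)
(-3.6,-14) -> (14, -3.6)

(14, -3.6)


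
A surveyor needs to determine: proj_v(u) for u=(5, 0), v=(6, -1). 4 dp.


u.v = 30, |v| = sqrt(37) = 6.0828
Scalar projection = u.v / |v| = 30 / sqrt(37) = 4.932

4.932


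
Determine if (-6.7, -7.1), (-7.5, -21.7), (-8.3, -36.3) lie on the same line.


Cross product: ((-7.5)-(-6.7))*((-36.3)-(-7.1)) - ((-21.7)-(-7.1))*((-8.3)-(-6.7))
= 0

Yes, collinear


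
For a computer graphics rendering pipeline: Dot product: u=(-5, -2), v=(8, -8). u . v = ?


u . v = u_x*v_x + u_y*v_y = (-5)*8 + (-2)*(-8)
= (-40) + 16 = -24

-24


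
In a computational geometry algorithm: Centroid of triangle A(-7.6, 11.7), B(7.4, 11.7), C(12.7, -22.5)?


Centroid = ((x_A+x_B+x_C)/3, (y_A+y_B+y_C)/3)
= (((-7.6)+7.4+12.7)/3, (11.7+11.7+(-22.5))/3)
= (4.1667, 0.3)

(4.1667, 0.3)


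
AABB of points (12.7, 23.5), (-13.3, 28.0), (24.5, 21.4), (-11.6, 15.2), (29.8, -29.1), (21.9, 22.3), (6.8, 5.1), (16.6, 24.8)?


x range: [-13.3, 29.8]
y range: [-29.1, 28]
Bounding box: (-13.3,-29.1) to (29.8,28)

(-13.3,-29.1) to (29.8,28)


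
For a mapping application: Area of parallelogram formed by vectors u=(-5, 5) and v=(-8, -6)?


|u x v| = |(-5)*(-6) - 5*(-8)|
= |30 - (-40)| = 70

70


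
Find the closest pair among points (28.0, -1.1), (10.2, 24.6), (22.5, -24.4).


d(P0,P1) = 31.2623, d(P0,P2) = 23.9403, d(P1,P2) = 50.5202
Closest: P0 and P2

Closest pair: (28.0, -1.1) and (22.5, -24.4), distance = 23.9403


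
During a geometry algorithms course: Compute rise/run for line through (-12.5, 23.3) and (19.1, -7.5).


slope = (y2-y1)/(x2-x1) = ((-7.5)-23.3)/(19.1-(-12.5)) = (-30.8)/31.6 = -0.9747

-0.9747


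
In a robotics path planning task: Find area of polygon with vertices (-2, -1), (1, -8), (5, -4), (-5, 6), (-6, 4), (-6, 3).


Shoelace sum: ((-2)*(-8) - 1*(-1)) + (1*(-4) - 5*(-8)) + (5*6 - (-5)*(-4)) + ((-5)*4 - (-6)*6) + ((-6)*3 - (-6)*4) + ((-6)*(-1) - (-2)*3)
= 97
Area = |97|/2 = 48.5

48.5


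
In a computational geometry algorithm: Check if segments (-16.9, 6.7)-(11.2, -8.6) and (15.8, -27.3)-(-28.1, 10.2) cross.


Cross products: d1=-266.35, d2=-648.43, d3=-455.09, d4=-73.01
d1*d2 < 0 and d3*d4 < 0? no

No, they don't intersect


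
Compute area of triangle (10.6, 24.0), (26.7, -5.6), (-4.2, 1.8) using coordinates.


Area = |x_A(y_B-y_C) + x_B(y_C-y_A) + x_C(y_A-y_B)|/2
= |(-78.44) + (-592.74) + (-124.32)|/2
= 795.5/2 = 397.75

397.75


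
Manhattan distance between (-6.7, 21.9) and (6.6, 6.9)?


|(-6.7)-6.6| + |21.9-6.9| = 13.3 + 15 = 28.3

28.3


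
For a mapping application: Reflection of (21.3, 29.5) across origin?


Reflection over origin: (x,y) -> (-x,-y)
(21.3, 29.5) -> (-21.3, -29.5)

(-21.3, -29.5)


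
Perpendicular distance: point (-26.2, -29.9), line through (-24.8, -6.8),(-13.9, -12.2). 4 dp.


|cross product| = 259.35
|line direction| = sqrt(147.97) = 12.1643
Distance = 259.35/sqrt(147.97) = 21.3206

21.3206


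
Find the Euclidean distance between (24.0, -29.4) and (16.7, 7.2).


dx=-7.3, dy=36.6
d^2 = (-7.3)^2 + 36.6^2 = 1392.85
d = sqrt(1392.85) = 37.3209

37.3209


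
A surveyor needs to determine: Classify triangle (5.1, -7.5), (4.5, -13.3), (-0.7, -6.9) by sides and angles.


Side lengths squared: AB^2=34, BC^2=68, CA^2=34
Sorted: [34, 34, 68]
By sides: Isosceles, By angles: Right

Isosceles, Right


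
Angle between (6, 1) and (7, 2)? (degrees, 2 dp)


u.v = 44, |u| = sqrt(37) = 6.0828, |v| = sqrt(53) = 7.2801
cos(theta) = u.v/(|u||v|) = 44/sqrt(1961) = 0.993605
theta = acos(0.993605) = 6.48 degrees

6.48 degrees


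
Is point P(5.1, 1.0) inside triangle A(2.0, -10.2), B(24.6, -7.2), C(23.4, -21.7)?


Cross products: AB x AP = 243.82, BC x BP = -292.59, CA x CP = -275.33
All same sign? no

No, outside


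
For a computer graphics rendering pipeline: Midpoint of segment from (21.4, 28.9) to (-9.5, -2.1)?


M = ((21.4+(-9.5))/2, (28.9+(-2.1))/2)
= (5.95, 13.4)

(5.95, 13.4)


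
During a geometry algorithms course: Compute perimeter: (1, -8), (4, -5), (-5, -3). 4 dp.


Sides: (1, -8)->(4, -5): sqrt(18) = 4.242641, (4, -5)->(-5, -3): sqrt(85) = 9.219544, (-5, -3)->(1, -8): sqrt(61) = 7.81025
Sum = 21.272435
Perimeter = 21.2724

21.2724


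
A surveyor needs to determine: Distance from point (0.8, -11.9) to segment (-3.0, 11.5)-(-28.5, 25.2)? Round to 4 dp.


Project P onto AB: t = 0 (clamped to [0,1])
Closest point on segment: (-3, 11.5)
Distance: 23.7065

23.7065


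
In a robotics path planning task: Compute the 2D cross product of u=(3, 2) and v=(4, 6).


u x v = u_x*v_y - u_y*v_x = 3*6 - 2*4
= 18 - 8 = 10

10


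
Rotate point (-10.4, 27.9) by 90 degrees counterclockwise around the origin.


90° CCW: (x,y) -> (-y, x)
(-10.4,27.9) -> (-27.9, -10.4)

(-27.9, -10.4)


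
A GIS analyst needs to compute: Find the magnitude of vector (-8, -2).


|u| = sqrt((-8)^2 + (-2)^2) = sqrt(68) = 8.2462

8.2462


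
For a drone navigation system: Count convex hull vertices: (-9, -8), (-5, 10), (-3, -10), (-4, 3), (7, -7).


Convex hull vertices (CCW): (-9, -8), (-3, -10), (7, -7), (-5, 10)
Count = 4

4


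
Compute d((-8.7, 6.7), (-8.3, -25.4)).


dx=0.4, dy=-32.1
d^2 = 0.4^2 + (-32.1)^2 = 1030.57
d = sqrt(1030.57) = 32.1025

32.1025


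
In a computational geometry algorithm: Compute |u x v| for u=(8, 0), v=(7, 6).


|u x v| = |8*6 - 0*7|
= |48 - 0| = 48

48


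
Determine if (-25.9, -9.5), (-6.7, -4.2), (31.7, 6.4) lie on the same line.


Cross product: ((-6.7)-(-25.9))*(6.4-(-9.5)) - ((-4.2)-(-9.5))*(31.7-(-25.9))
= 0

Yes, collinear


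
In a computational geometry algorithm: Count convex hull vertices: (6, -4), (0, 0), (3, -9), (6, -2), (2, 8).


Convex hull vertices (CCW): (0, 0), (3, -9), (6, -4), (6, -2), (2, 8)
Count = 5

5


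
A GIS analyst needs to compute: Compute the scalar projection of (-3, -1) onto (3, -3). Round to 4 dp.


u.v = -6, |v| = sqrt(18) = 4.2426
Scalar projection = u.v / |v| = -6 / sqrt(18) = -1.4142

-1.4142


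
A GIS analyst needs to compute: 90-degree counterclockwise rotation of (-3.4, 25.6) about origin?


90° CCW: (x,y) -> (-y, x)
(-3.4,25.6) -> (-25.6, -3.4)

(-25.6, -3.4)


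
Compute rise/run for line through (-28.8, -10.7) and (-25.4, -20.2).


slope = (y2-y1)/(x2-x1) = ((-20.2)-(-10.7))/((-25.4)-(-28.8)) = (-9.5)/3.4 = -2.7941

-2.7941


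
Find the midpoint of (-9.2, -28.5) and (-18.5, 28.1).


M = (((-9.2)+(-18.5))/2, ((-28.5)+28.1)/2)
= (-13.85, -0.2)

(-13.85, -0.2)


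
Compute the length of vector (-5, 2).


|u| = sqrt((-5)^2 + 2^2) = sqrt(29) = 5.3852

5.3852


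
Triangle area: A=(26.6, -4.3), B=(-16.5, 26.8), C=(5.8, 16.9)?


Area = |x_A(y_B-y_C) + x_B(y_C-y_A) + x_C(y_A-y_B)|/2
= |263.34 + (-349.8) + (-180.38)|/2
= 266.84/2 = 133.42

133.42


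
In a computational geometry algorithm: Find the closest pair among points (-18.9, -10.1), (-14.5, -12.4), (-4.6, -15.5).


d(P0,P1) = 4.9649, d(P0,P2) = 15.2856, d(P1,P2) = 10.374
Closest: P0 and P1

Closest pair: (-18.9, -10.1) and (-14.5, -12.4), distance = 4.9649


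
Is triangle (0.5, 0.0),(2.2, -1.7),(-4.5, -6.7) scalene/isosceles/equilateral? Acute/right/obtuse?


Side lengths squared: AB^2=5.78, BC^2=69.89, CA^2=69.89
Sorted: [5.78, 69.89, 69.89]
By sides: Isosceles, By angles: Acute

Isosceles, Acute


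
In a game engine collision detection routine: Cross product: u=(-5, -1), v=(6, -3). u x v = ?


u x v = u_x*v_y - u_y*v_x = (-5)*(-3) - (-1)*6
= 15 - (-6) = 21

21


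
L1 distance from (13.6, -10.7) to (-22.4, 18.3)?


|13.6-(-22.4)| + |(-10.7)-18.3| = 36 + 29 = 65

65


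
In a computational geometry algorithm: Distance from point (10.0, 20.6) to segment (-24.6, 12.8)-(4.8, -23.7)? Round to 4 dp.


Project P onto AB: t = 0.3335 (clamped to [0,1])
Closest point on segment: (-14.7955, 0.6277)
Distance: 31.8388

31.8388


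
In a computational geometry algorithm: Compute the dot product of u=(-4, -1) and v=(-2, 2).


u . v = u_x*v_x + u_y*v_y = (-4)*(-2) + (-1)*2
= 8 + (-2) = 6

6


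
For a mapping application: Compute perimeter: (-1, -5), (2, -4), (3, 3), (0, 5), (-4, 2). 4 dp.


Sides: (-1, -5)->(2, -4): sqrt(10) = 3.162278, (2, -4)->(3, 3): sqrt(50) = 7.071068, (3, 3)->(0, 5): sqrt(13) = 3.605551, (0, 5)->(-4, 2): sqrt(25) = 5, (-4, 2)->(-1, -5): sqrt(58) = 7.615773
Sum = 26.45467
Perimeter = 26.4547

26.4547


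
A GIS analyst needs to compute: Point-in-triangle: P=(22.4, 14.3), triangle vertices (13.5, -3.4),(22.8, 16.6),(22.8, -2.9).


Cross products: AB x AP = -13.39, BC x BP = -7.8, CA x CP = -160.16
All same sign? yes

Yes, inside


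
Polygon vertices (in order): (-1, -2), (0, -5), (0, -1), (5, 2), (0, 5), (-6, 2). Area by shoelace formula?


Shoelace sum: ((-1)*(-5) - 0*(-2)) + (0*(-1) - 0*(-5)) + (0*2 - 5*(-1)) + (5*5 - 0*2) + (0*2 - (-6)*5) + ((-6)*(-2) - (-1)*2)
= 79
Area = |79|/2 = 39.5

39.5


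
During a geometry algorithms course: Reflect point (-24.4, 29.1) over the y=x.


Reflection over y=x: (x,y) -> (y,x)
(-24.4, 29.1) -> (29.1, -24.4)

(29.1, -24.4)


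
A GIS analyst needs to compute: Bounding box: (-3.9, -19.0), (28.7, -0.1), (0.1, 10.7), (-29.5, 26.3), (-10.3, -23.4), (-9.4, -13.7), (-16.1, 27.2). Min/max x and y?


x range: [-29.5, 28.7]
y range: [-23.4, 27.2]
Bounding box: (-29.5,-23.4) to (28.7,27.2)

(-29.5,-23.4) to (28.7,27.2)


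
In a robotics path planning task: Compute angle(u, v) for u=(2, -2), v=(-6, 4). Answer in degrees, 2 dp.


u.v = -20, |u| = sqrt(8) = 2.8284, |v| = sqrt(52) = 7.2111
cos(theta) = u.v/(|u||v|) = -20/sqrt(416) = -0.980581
theta = acos(-0.980581) = 168.69 degrees

168.69 degrees


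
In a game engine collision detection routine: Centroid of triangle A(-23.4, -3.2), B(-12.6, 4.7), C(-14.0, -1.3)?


Centroid = ((x_A+x_B+x_C)/3, (y_A+y_B+y_C)/3)
= (((-23.4)+(-12.6)+(-14))/3, ((-3.2)+4.7+(-1.3))/3)
= (-16.6667, 0.0667)

(-16.6667, 0.0667)


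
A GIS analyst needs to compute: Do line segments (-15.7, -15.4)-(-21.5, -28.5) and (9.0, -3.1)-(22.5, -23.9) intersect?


Cross products: d1=-679.81, d2=-977.3, d3=252.23, d4=549.72
d1*d2 < 0 and d3*d4 < 0? no

No, they don't intersect


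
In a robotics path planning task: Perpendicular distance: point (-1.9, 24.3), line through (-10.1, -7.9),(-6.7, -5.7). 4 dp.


|cross product| = 91.44
|line direction| = sqrt(16.4) = 4.0497
Distance = 91.44/sqrt(16.4) = 22.5795

22.5795


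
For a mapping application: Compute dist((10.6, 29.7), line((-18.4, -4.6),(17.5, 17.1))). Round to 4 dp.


|cross product| = 602.07
|line direction| = sqrt(1759.7) = 41.9488
Distance = 602.07/sqrt(1759.7) = 14.3525

14.3525


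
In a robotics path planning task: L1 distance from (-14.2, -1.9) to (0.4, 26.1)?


|(-14.2)-0.4| + |(-1.9)-26.1| = 14.6 + 28 = 42.6

42.6


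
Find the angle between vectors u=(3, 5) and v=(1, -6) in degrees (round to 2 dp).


u.v = -27, |u| = sqrt(34) = 5.831, |v| = sqrt(37) = 6.0828
cos(theta) = u.v/(|u||v|) = -27/sqrt(1258) = -0.761243
theta = acos(-0.761243) = 139.57 degrees

139.57 degrees


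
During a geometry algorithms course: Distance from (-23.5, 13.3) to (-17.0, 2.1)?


dx=6.5, dy=-11.2
d^2 = 6.5^2 + (-11.2)^2 = 167.69
d = sqrt(167.69) = 12.9495

12.9495


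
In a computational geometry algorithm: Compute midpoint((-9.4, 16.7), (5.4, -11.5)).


M = (((-9.4)+5.4)/2, (16.7+(-11.5))/2)
= (-2, 2.6)

(-2, 2.6)


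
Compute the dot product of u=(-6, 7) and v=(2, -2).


u . v = u_x*v_x + u_y*v_y = (-6)*2 + 7*(-2)
= (-12) + (-14) = -26

-26


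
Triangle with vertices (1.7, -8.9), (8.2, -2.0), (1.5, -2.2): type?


Side lengths squared: AB^2=89.86, BC^2=44.93, CA^2=44.93
Sorted: [44.93, 44.93, 89.86]
By sides: Isosceles, By angles: Right

Isosceles, Right


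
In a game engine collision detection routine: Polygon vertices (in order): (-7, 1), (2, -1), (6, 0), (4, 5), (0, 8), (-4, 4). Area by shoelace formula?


Shoelace sum: ((-7)*(-1) - 2*1) + (2*0 - 6*(-1)) + (6*5 - 4*0) + (4*8 - 0*5) + (0*4 - (-4)*8) + ((-4)*1 - (-7)*4)
= 129
Area = |129|/2 = 64.5

64.5


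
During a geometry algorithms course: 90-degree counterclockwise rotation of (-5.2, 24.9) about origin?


90° CCW: (x,y) -> (-y, x)
(-5.2,24.9) -> (-24.9, -5.2)

(-24.9, -5.2)


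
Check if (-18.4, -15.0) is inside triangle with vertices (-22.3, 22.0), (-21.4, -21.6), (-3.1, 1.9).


Cross products: AB x AP = 136.74, BC x BP = 50.28, CA x CP = 632.01
All same sign? yes

Yes, inside


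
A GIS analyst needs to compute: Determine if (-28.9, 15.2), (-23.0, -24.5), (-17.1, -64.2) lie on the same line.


Cross product: ((-23)-(-28.9))*((-64.2)-15.2) - ((-24.5)-15.2)*((-17.1)-(-28.9))
= 0

Yes, collinear


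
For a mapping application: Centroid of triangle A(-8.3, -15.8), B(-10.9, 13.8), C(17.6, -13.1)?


Centroid = ((x_A+x_B+x_C)/3, (y_A+y_B+y_C)/3)
= (((-8.3)+(-10.9)+17.6)/3, ((-15.8)+13.8+(-13.1))/3)
= (-0.5333, -5.0333)

(-0.5333, -5.0333)


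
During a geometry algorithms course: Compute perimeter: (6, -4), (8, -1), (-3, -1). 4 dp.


Sides: (6, -4)->(8, -1): sqrt(13) = 3.605551, (8, -1)->(-3, -1): sqrt(121) = 11, (-3, -1)->(6, -4): sqrt(90) = 9.486833
Sum = 24.092384
Perimeter = 24.0924

24.0924


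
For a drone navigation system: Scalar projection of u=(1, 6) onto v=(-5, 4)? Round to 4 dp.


u.v = 19, |v| = sqrt(41) = 6.4031
Scalar projection = u.v / |v| = 19 / sqrt(41) = 2.9673

2.9673


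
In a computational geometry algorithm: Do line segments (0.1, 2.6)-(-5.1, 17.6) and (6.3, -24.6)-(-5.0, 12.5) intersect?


Cross products: d1=-77.34, d2=-53.92, d3=48.44, d4=25.02
d1*d2 < 0 and d3*d4 < 0? no

No, they don't intersect


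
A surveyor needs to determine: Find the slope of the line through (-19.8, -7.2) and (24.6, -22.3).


slope = (y2-y1)/(x2-x1) = ((-22.3)-(-7.2))/(24.6-(-19.8)) = (-15.1)/44.4 = -0.3401

-0.3401


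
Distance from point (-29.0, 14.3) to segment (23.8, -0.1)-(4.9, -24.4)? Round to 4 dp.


Project P onto AB: t = 0.6838 (clamped to [0,1])
Closest point on segment: (10.8769, -16.7154)
Distance: 50.5185

50.5185


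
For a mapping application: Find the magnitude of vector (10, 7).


|u| = sqrt(10^2 + 7^2) = sqrt(149) = 12.2066

12.2066


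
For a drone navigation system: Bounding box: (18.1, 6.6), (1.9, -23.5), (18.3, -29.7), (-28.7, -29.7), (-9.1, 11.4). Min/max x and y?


x range: [-28.7, 18.3]
y range: [-29.7, 11.4]
Bounding box: (-28.7,-29.7) to (18.3,11.4)

(-28.7,-29.7) to (18.3,11.4)


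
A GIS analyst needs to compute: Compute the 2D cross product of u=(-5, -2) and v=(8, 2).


u x v = u_x*v_y - u_y*v_x = (-5)*2 - (-2)*8
= (-10) - (-16) = 6

6


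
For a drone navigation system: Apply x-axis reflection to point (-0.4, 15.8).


Reflection over x-axis: (x,y) -> (x,-y)
(-0.4, 15.8) -> (-0.4, -15.8)

(-0.4, -15.8)


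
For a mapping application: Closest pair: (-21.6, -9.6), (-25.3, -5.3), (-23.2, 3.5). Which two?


d(P0,P1) = 5.6727, d(P0,P2) = 13.1973, d(P1,P2) = 9.0471
Closest: P0 and P1

Closest pair: (-21.6, -9.6) and (-25.3, -5.3), distance = 5.6727
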